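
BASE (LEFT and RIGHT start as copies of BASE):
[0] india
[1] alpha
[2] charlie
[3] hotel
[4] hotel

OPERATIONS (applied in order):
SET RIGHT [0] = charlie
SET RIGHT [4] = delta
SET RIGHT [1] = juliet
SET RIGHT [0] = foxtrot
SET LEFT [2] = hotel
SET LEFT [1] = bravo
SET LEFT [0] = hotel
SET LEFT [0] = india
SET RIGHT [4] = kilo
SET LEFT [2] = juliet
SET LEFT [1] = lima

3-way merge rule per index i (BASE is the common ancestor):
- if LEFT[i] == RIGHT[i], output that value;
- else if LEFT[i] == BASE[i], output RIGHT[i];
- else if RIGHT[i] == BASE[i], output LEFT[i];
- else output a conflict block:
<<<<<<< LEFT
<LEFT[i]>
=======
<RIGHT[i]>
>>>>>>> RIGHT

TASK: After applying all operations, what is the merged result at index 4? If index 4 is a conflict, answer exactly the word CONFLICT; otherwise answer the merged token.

Answer: kilo

Derivation:
Final LEFT:  [india, lima, juliet, hotel, hotel]
Final RIGHT: [foxtrot, juliet, charlie, hotel, kilo]
i=0: L=india=BASE, R=foxtrot -> take RIGHT -> foxtrot
i=1: BASE=alpha L=lima R=juliet all differ -> CONFLICT
i=2: L=juliet, R=charlie=BASE -> take LEFT -> juliet
i=3: L=hotel R=hotel -> agree -> hotel
i=4: L=hotel=BASE, R=kilo -> take RIGHT -> kilo
Index 4 -> kilo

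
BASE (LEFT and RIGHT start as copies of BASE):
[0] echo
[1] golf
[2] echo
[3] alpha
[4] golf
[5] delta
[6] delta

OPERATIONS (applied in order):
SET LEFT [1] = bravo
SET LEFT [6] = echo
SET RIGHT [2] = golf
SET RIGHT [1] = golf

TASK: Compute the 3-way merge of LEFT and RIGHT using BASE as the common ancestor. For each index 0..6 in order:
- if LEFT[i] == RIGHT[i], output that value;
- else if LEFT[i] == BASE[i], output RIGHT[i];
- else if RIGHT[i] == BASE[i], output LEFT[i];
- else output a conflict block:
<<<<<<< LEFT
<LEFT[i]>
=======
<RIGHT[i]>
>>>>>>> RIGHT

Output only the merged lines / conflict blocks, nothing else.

Answer: echo
bravo
golf
alpha
golf
delta
echo

Derivation:
Final LEFT:  [echo, bravo, echo, alpha, golf, delta, echo]
Final RIGHT: [echo, golf, golf, alpha, golf, delta, delta]
i=0: L=echo R=echo -> agree -> echo
i=1: L=bravo, R=golf=BASE -> take LEFT -> bravo
i=2: L=echo=BASE, R=golf -> take RIGHT -> golf
i=3: L=alpha R=alpha -> agree -> alpha
i=4: L=golf R=golf -> agree -> golf
i=5: L=delta R=delta -> agree -> delta
i=6: L=echo, R=delta=BASE -> take LEFT -> echo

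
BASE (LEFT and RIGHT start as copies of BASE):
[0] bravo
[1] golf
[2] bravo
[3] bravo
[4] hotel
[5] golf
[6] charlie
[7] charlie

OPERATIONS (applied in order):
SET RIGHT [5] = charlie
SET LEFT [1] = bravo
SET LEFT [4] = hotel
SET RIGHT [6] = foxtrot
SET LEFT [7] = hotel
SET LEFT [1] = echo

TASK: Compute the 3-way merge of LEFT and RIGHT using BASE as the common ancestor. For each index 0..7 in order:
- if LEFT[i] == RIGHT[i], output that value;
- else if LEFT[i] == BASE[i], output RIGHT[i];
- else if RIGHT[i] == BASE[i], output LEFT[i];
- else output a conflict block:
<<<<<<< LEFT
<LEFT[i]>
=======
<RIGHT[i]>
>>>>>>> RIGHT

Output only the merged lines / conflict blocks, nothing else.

Answer: bravo
echo
bravo
bravo
hotel
charlie
foxtrot
hotel

Derivation:
Final LEFT:  [bravo, echo, bravo, bravo, hotel, golf, charlie, hotel]
Final RIGHT: [bravo, golf, bravo, bravo, hotel, charlie, foxtrot, charlie]
i=0: L=bravo R=bravo -> agree -> bravo
i=1: L=echo, R=golf=BASE -> take LEFT -> echo
i=2: L=bravo R=bravo -> agree -> bravo
i=3: L=bravo R=bravo -> agree -> bravo
i=4: L=hotel R=hotel -> agree -> hotel
i=5: L=golf=BASE, R=charlie -> take RIGHT -> charlie
i=6: L=charlie=BASE, R=foxtrot -> take RIGHT -> foxtrot
i=7: L=hotel, R=charlie=BASE -> take LEFT -> hotel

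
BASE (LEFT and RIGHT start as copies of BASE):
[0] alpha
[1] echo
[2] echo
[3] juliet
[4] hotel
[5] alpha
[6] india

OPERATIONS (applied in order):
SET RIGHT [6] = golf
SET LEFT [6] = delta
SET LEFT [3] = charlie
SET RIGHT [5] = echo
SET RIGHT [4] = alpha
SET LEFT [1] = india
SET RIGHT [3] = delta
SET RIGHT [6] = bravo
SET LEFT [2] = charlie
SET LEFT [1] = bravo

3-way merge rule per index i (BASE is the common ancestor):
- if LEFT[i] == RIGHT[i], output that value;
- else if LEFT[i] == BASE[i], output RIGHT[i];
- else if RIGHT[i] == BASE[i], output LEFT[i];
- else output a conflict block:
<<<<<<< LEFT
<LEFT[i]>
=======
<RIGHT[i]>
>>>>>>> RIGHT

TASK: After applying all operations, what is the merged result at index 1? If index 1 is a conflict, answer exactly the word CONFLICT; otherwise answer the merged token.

Final LEFT:  [alpha, bravo, charlie, charlie, hotel, alpha, delta]
Final RIGHT: [alpha, echo, echo, delta, alpha, echo, bravo]
i=0: L=alpha R=alpha -> agree -> alpha
i=1: L=bravo, R=echo=BASE -> take LEFT -> bravo
i=2: L=charlie, R=echo=BASE -> take LEFT -> charlie
i=3: BASE=juliet L=charlie R=delta all differ -> CONFLICT
i=4: L=hotel=BASE, R=alpha -> take RIGHT -> alpha
i=5: L=alpha=BASE, R=echo -> take RIGHT -> echo
i=6: BASE=india L=delta R=bravo all differ -> CONFLICT
Index 1 -> bravo

Answer: bravo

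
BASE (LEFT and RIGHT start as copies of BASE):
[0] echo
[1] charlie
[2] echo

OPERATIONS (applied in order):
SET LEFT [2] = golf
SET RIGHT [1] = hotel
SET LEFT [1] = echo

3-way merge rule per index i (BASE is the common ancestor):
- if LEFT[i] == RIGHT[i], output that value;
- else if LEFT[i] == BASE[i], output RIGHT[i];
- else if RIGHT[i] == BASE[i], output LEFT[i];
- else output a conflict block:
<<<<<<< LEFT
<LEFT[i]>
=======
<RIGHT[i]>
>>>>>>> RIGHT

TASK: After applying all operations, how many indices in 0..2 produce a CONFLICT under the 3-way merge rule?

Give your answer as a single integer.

Answer: 1

Derivation:
Final LEFT:  [echo, echo, golf]
Final RIGHT: [echo, hotel, echo]
i=0: L=echo R=echo -> agree -> echo
i=1: BASE=charlie L=echo R=hotel all differ -> CONFLICT
i=2: L=golf, R=echo=BASE -> take LEFT -> golf
Conflict count: 1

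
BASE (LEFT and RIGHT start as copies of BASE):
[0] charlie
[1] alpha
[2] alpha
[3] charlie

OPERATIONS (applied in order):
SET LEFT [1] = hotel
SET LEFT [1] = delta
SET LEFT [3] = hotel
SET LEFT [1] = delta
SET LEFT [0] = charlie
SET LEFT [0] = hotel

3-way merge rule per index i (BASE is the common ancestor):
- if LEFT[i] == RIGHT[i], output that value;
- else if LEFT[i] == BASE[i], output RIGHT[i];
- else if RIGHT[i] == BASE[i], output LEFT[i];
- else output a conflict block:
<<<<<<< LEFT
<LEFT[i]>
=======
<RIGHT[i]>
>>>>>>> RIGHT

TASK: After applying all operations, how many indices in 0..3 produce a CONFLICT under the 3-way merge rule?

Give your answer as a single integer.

Answer: 0

Derivation:
Final LEFT:  [hotel, delta, alpha, hotel]
Final RIGHT: [charlie, alpha, alpha, charlie]
i=0: L=hotel, R=charlie=BASE -> take LEFT -> hotel
i=1: L=delta, R=alpha=BASE -> take LEFT -> delta
i=2: L=alpha R=alpha -> agree -> alpha
i=3: L=hotel, R=charlie=BASE -> take LEFT -> hotel
Conflict count: 0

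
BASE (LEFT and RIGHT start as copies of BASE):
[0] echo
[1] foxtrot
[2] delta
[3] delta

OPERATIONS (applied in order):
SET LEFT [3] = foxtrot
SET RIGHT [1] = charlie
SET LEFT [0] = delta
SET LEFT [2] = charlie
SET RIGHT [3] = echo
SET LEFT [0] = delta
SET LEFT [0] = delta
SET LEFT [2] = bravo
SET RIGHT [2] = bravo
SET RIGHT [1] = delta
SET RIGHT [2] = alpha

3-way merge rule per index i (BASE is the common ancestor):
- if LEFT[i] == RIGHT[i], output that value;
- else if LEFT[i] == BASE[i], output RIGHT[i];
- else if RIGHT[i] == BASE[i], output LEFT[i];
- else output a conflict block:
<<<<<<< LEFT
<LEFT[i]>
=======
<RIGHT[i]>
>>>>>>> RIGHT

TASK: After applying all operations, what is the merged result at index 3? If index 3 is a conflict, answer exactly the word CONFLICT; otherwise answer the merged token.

Answer: CONFLICT

Derivation:
Final LEFT:  [delta, foxtrot, bravo, foxtrot]
Final RIGHT: [echo, delta, alpha, echo]
i=0: L=delta, R=echo=BASE -> take LEFT -> delta
i=1: L=foxtrot=BASE, R=delta -> take RIGHT -> delta
i=2: BASE=delta L=bravo R=alpha all differ -> CONFLICT
i=3: BASE=delta L=foxtrot R=echo all differ -> CONFLICT
Index 3 -> CONFLICT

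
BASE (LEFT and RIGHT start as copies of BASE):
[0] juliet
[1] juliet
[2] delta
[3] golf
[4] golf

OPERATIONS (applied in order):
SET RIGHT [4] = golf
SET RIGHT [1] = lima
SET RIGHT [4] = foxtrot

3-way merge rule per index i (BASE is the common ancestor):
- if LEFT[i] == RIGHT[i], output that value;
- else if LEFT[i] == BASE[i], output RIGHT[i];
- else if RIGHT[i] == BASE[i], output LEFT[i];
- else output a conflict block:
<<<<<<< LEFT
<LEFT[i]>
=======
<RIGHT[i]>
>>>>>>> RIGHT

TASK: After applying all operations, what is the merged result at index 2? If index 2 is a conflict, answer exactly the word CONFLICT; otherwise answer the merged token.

Final LEFT:  [juliet, juliet, delta, golf, golf]
Final RIGHT: [juliet, lima, delta, golf, foxtrot]
i=0: L=juliet R=juliet -> agree -> juliet
i=1: L=juliet=BASE, R=lima -> take RIGHT -> lima
i=2: L=delta R=delta -> agree -> delta
i=3: L=golf R=golf -> agree -> golf
i=4: L=golf=BASE, R=foxtrot -> take RIGHT -> foxtrot
Index 2 -> delta

Answer: delta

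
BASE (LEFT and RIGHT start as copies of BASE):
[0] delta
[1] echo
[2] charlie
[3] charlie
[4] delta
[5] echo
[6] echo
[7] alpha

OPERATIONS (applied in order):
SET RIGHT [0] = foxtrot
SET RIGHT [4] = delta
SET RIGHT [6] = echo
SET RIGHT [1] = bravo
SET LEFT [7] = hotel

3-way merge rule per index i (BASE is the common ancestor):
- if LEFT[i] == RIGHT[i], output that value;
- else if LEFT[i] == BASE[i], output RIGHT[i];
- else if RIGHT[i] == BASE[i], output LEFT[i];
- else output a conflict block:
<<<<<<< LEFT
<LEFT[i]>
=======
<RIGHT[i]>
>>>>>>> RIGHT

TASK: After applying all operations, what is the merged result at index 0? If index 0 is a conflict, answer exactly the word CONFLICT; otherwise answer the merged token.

Answer: foxtrot

Derivation:
Final LEFT:  [delta, echo, charlie, charlie, delta, echo, echo, hotel]
Final RIGHT: [foxtrot, bravo, charlie, charlie, delta, echo, echo, alpha]
i=0: L=delta=BASE, R=foxtrot -> take RIGHT -> foxtrot
i=1: L=echo=BASE, R=bravo -> take RIGHT -> bravo
i=2: L=charlie R=charlie -> agree -> charlie
i=3: L=charlie R=charlie -> agree -> charlie
i=4: L=delta R=delta -> agree -> delta
i=5: L=echo R=echo -> agree -> echo
i=6: L=echo R=echo -> agree -> echo
i=7: L=hotel, R=alpha=BASE -> take LEFT -> hotel
Index 0 -> foxtrot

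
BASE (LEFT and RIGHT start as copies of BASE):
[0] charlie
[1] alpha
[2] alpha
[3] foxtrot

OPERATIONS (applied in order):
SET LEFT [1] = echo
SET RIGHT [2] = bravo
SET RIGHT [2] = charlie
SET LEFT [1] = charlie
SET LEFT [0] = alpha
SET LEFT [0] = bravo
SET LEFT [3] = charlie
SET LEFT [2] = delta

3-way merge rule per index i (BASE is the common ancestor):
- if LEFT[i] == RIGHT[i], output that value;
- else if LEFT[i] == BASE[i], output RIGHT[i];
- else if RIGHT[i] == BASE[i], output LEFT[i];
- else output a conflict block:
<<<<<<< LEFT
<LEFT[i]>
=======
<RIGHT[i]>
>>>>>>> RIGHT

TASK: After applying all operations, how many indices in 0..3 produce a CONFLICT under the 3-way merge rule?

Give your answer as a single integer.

Final LEFT:  [bravo, charlie, delta, charlie]
Final RIGHT: [charlie, alpha, charlie, foxtrot]
i=0: L=bravo, R=charlie=BASE -> take LEFT -> bravo
i=1: L=charlie, R=alpha=BASE -> take LEFT -> charlie
i=2: BASE=alpha L=delta R=charlie all differ -> CONFLICT
i=3: L=charlie, R=foxtrot=BASE -> take LEFT -> charlie
Conflict count: 1

Answer: 1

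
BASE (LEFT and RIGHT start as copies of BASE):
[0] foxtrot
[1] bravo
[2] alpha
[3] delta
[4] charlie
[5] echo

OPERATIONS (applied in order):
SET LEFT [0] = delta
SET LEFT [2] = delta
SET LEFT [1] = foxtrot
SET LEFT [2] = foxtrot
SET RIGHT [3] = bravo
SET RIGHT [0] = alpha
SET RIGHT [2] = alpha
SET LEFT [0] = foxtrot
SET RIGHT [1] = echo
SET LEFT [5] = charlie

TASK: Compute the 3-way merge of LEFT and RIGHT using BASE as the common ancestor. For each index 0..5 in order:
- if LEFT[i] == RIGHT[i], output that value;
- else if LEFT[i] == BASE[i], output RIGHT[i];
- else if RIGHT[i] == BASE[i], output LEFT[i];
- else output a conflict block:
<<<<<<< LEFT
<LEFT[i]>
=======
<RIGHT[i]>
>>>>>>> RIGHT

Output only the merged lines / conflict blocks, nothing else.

Answer: alpha
<<<<<<< LEFT
foxtrot
=======
echo
>>>>>>> RIGHT
foxtrot
bravo
charlie
charlie

Derivation:
Final LEFT:  [foxtrot, foxtrot, foxtrot, delta, charlie, charlie]
Final RIGHT: [alpha, echo, alpha, bravo, charlie, echo]
i=0: L=foxtrot=BASE, R=alpha -> take RIGHT -> alpha
i=1: BASE=bravo L=foxtrot R=echo all differ -> CONFLICT
i=2: L=foxtrot, R=alpha=BASE -> take LEFT -> foxtrot
i=3: L=delta=BASE, R=bravo -> take RIGHT -> bravo
i=4: L=charlie R=charlie -> agree -> charlie
i=5: L=charlie, R=echo=BASE -> take LEFT -> charlie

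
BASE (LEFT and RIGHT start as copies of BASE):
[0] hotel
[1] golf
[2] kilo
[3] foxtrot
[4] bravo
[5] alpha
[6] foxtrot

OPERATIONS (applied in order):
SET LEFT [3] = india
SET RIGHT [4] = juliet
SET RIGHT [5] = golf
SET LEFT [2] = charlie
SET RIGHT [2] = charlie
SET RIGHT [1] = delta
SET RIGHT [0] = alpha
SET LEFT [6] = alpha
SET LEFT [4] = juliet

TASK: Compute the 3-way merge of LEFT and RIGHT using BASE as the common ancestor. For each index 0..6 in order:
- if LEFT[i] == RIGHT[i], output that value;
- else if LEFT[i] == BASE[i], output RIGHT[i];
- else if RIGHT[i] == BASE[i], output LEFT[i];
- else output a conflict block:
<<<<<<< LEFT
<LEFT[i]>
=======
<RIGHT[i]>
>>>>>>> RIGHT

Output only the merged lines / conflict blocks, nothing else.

Final LEFT:  [hotel, golf, charlie, india, juliet, alpha, alpha]
Final RIGHT: [alpha, delta, charlie, foxtrot, juliet, golf, foxtrot]
i=0: L=hotel=BASE, R=alpha -> take RIGHT -> alpha
i=1: L=golf=BASE, R=delta -> take RIGHT -> delta
i=2: L=charlie R=charlie -> agree -> charlie
i=3: L=india, R=foxtrot=BASE -> take LEFT -> india
i=4: L=juliet R=juliet -> agree -> juliet
i=5: L=alpha=BASE, R=golf -> take RIGHT -> golf
i=6: L=alpha, R=foxtrot=BASE -> take LEFT -> alpha

Answer: alpha
delta
charlie
india
juliet
golf
alpha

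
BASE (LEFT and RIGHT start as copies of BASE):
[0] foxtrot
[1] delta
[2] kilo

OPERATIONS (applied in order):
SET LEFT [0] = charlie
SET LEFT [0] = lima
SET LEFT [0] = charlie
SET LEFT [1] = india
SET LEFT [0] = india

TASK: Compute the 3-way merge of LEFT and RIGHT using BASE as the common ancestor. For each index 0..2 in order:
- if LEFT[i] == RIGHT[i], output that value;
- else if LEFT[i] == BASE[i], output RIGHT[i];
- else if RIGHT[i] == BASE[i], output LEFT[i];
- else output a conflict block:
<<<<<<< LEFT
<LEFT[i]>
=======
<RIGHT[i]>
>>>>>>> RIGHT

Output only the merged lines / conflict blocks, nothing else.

Final LEFT:  [india, india, kilo]
Final RIGHT: [foxtrot, delta, kilo]
i=0: L=india, R=foxtrot=BASE -> take LEFT -> india
i=1: L=india, R=delta=BASE -> take LEFT -> india
i=2: L=kilo R=kilo -> agree -> kilo

Answer: india
india
kilo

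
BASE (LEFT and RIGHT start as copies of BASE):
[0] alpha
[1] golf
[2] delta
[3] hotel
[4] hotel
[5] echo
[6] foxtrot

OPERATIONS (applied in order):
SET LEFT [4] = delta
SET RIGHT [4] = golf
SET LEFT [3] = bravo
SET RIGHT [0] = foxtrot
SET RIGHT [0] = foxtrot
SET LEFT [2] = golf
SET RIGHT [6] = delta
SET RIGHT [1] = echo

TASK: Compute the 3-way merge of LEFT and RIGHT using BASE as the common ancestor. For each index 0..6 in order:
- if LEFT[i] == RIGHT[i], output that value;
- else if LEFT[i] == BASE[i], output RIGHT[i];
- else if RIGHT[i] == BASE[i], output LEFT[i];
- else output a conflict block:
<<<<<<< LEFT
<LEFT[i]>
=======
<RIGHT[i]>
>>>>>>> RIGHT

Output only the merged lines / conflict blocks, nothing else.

Answer: foxtrot
echo
golf
bravo
<<<<<<< LEFT
delta
=======
golf
>>>>>>> RIGHT
echo
delta

Derivation:
Final LEFT:  [alpha, golf, golf, bravo, delta, echo, foxtrot]
Final RIGHT: [foxtrot, echo, delta, hotel, golf, echo, delta]
i=0: L=alpha=BASE, R=foxtrot -> take RIGHT -> foxtrot
i=1: L=golf=BASE, R=echo -> take RIGHT -> echo
i=2: L=golf, R=delta=BASE -> take LEFT -> golf
i=3: L=bravo, R=hotel=BASE -> take LEFT -> bravo
i=4: BASE=hotel L=delta R=golf all differ -> CONFLICT
i=5: L=echo R=echo -> agree -> echo
i=6: L=foxtrot=BASE, R=delta -> take RIGHT -> delta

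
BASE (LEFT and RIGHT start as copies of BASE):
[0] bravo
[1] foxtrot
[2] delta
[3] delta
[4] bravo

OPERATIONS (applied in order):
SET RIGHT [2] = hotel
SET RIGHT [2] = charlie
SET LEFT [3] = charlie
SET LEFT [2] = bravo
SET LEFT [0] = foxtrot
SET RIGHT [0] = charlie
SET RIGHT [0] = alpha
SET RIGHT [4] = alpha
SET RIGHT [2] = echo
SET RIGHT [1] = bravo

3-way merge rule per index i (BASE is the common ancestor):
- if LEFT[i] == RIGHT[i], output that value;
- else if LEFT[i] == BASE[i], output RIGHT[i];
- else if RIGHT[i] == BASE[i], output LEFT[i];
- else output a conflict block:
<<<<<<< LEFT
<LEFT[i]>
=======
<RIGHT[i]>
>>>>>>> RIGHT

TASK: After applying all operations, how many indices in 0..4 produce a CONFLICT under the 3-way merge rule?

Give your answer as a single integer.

Final LEFT:  [foxtrot, foxtrot, bravo, charlie, bravo]
Final RIGHT: [alpha, bravo, echo, delta, alpha]
i=0: BASE=bravo L=foxtrot R=alpha all differ -> CONFLICT
i=1: L=foxtrot=BASE, R=bravo -> take RIGHT -> bravo
i=2: BASE=delta L=bravo R=echo all differ -> CONFLICT
i=3: L=charlie, R=delta=BASE -> take LEFT -> charlie
i=4: L=bravo=BASE, R=alpha -> take RIGHT -> alpha
Conflict count: 2

Answer: 2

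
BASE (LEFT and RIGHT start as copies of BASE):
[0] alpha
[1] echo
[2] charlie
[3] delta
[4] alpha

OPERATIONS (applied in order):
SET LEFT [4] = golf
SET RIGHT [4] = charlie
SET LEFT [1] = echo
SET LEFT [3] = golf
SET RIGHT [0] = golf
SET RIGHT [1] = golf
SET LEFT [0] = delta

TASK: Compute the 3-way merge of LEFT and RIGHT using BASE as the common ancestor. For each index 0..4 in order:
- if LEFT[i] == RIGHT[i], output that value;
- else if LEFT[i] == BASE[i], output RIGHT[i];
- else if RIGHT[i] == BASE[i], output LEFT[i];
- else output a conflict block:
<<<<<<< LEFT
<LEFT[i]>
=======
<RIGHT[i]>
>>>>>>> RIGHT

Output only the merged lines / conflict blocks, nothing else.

Final LEFT:  [delta, echo, charlie, golf, golf]
Final RIGHT: [golf, golf, charlie, delta, charlie]
i=0: BASE=alpha L=delta R=golf all differ -> CONFLICT
i=1: L=echo=BASE, R=golf -> take RIGHT -> golf
i=2: L=charlie R=charlie -> agree -> charlie
i=3: L=golf, R=delta=BASE -> take LEFT -> golf
i=4: BASE=alpha L=golf R=charlie all differ -> CONFLICT

Answer: <<<<<<< LEFT
delta
=======
golf
>>>>>>> RIGHT
golf
charlie
golf
<<<<<<< LEFT
golf
=======
charlie
>>>>>>> RIGHT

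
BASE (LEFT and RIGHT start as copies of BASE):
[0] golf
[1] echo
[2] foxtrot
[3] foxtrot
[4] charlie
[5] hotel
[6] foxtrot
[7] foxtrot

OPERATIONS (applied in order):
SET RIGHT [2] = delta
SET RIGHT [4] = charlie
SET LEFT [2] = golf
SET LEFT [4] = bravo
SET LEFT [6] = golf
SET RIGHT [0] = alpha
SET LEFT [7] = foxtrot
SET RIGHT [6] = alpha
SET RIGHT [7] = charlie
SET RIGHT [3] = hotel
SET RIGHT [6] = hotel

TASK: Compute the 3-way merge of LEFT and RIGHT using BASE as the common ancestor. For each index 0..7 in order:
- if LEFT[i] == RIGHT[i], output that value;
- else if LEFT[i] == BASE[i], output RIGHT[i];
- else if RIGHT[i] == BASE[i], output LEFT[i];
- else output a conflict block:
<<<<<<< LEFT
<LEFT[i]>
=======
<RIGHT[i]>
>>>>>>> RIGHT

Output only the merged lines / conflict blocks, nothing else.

Answer: alpha
echo
<<<<<<< LEFT
golf
=======
delta
>>>>>>> RIGHT
hotel
bravo
hotel
<<<<<<< LEFT
golf
=======
hotel
>>>>>>> RIGHT
charlie

Derivation:
Final LEFT:  [golf, echo, golf, foxtrot, bravo, hotel, golf, foxtrot]
Final RIGHT: [alpha, echo, delta, hotel, charlie, hotel, hotel, charlie]
i=0: L=golf=BASE, R=alpha -> take RIGHT -> alpha
i=1: L=echo R=echo -> agree -> echo
i=2: BASE=foxtrot L=golf R=delta all differ -> CONFLICT
i=3: L=foxtrot=BASE, R=hotel -> take RIGHT -> hotel
i=4: L=bravo, R=charlie=BASE -> take LEFT -> bravo
i=5: L=hotel R=hotel -> agree -> hotel
i=6: BASE=foxtrot L=golf R=hotel all differ -> CONFLICT
i=7: L=foxtrot=BASE, R=charlie -> take RIGHT -> charlie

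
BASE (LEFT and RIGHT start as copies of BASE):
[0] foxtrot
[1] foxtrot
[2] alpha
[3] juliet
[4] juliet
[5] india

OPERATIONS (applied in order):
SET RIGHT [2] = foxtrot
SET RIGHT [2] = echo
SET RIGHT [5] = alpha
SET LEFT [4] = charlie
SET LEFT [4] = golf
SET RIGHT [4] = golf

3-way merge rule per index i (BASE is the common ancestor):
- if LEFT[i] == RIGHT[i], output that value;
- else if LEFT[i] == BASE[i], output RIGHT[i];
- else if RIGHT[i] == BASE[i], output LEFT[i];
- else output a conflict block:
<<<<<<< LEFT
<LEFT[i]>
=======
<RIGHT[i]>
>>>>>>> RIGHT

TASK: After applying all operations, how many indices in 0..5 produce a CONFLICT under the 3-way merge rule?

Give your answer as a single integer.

Answer: 0

Derivation:
Final LEFT:  [foxtrot, foxtrot, alpha, juliet, golf, india]
Final RIGHT: [foxtrot, foxtrot, echo, juliet, golf, alpha]
i=0: L=foxtrot R=foxtrot -> agree -> foxtrot
i=1: L=foxtrot R=foxtrot -> agree -> foxtrot
i=2: L=alpha=BASE, R=echo -> take RIGHT -> echo
i=3: L=juliet R=juliet -> agree -> juliet
i=4: L=golf R=golf -> agree -> golf
i=5: L=india=BASE, R=alpha -> take RIGHT -> alpha
Conflict count: 0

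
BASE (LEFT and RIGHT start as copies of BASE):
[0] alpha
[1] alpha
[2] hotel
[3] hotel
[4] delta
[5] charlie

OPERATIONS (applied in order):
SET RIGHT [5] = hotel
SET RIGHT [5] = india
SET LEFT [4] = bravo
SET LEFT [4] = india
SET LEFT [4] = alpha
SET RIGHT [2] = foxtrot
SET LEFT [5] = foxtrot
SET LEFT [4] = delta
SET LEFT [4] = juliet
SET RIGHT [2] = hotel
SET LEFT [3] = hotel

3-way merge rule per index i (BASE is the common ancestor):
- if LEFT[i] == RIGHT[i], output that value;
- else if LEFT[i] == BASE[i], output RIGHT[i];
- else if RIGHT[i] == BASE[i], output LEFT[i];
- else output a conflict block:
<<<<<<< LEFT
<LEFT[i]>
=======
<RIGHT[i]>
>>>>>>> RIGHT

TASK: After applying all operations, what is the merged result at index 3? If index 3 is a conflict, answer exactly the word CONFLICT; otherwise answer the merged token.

Answer: hotel

Derivation:
Final LEFT:  [alpha, alpha, hotel, hotel, juliet, foxtrot]
Final RIGHT: [alpha, alpha, hotel, hotel, delta, india]
i=0: L=alpha R=alpha -> agree -> alpha
i=1: L=alpha R=alpha -> agree -> alpha
i=2: L=hotel R=hotel -> agree -> hotel
i=3: L=hotel R=hotel -> agree -> hotel
i=4: L=juliet, R=delta=BASE -> take LEFT -> juliet
i=5: BASE=charlie L=foxtrot R=india all differ -> CONFLICT
Index 3 -> hotel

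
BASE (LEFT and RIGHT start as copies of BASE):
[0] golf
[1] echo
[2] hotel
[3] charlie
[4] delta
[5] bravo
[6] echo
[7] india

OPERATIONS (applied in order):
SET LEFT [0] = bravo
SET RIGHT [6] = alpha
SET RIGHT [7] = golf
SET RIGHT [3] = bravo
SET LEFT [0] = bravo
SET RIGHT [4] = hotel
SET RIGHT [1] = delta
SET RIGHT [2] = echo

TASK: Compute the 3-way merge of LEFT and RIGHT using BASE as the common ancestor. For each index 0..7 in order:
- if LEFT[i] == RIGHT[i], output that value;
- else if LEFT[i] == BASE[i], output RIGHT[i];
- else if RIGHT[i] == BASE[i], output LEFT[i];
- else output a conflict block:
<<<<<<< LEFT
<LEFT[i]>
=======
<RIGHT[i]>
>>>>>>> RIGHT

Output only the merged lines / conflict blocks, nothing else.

Answer: bravo
delta
echo
bravo
hotel
bravo
alpha
golf

Derivation:
Final LEFT:  [bravo, echo, hotel, charlie, delta, bravo, echo, india]
Final RIGHT: [golf, delta, echo, bravo, hotel, bravo, alpha, golf]
i=0: L=bravo, R=golf=BASE -> take LEFT -> bravo
i=1: L=echo=BASE, R=delta -> take RIGHT -> delta
i=2: L=hotel=BASE, R=echo -> take RIGHT -> echo
i=3: L=charlie=BASE, R=bravo -> take RIGHT -> bravo
i=4: L=delta=BASE, R=hotel -> take RIGHT -> hotel
i=5: L=bravo R=bravo -> agree -> bravo
i=6: L=echo=BASE, R=alpha -> take RIGHT -> alpha
i=7: L=india=BASE, R=golf -> take RIGHT -> golf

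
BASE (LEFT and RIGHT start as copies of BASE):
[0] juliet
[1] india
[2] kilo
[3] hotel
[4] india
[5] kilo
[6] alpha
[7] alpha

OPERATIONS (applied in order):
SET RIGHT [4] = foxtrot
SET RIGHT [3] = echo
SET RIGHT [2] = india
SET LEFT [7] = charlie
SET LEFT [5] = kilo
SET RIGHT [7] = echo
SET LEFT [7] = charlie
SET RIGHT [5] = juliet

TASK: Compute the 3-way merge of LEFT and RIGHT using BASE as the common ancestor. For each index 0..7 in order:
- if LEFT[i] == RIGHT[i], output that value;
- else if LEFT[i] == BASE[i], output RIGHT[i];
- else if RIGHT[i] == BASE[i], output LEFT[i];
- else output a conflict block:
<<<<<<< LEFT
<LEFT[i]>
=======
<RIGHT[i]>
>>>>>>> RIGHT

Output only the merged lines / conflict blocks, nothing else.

Final LEFT:  [juliet, india, kilo, hotel, india, kilo, alpha, charlie]
Final RIGHT: [juliet, india, india, echo, foxtrot, juliet, alpha, echo]
i=0: L=juliet R=juliet -> agree -> juliet
i=1: L=india R=india -> agree -> india
i=2: L=kilo=BASE, R=india -> take RIGHT -> india
i=3: L=hotel=BASE, R=echo -> take RIGHT -> echo
i=4: L=india=BASE, R=foxtrot -> take RIGHT -> foxtrot
i=5: L=kilo=BASE, R=juliet -> take RIGHT -> juliet
i=6: L=alpha R=alpha -> agree -> alpha
i=7: BASE=alpha L=charlie R=echo all differ -> CONFLICT

Answer: juliet
india
india
echo
foxtrot
juliet
alpha
<<<<<<< LEFT
charlie
=======
echo
>>>>>>> RIGHT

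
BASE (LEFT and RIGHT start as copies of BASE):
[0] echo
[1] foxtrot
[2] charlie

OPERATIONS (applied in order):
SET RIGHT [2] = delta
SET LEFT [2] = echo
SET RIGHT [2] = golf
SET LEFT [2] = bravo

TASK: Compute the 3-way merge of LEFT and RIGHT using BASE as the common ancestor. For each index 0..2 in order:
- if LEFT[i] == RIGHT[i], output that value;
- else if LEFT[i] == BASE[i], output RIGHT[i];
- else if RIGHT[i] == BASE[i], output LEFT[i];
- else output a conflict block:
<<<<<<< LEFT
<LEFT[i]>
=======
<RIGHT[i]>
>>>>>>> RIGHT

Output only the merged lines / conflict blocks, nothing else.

Final LEFT:  [echo, foxtrot, bravo]
Final RIGHT: [echo, foxtrot, golf]
i=0: L=echo R=echo -> agree -> echo
i=1: L=foxtrot R=foxtrot -> agree -> foxtrot
i=2: BASE=charlie L=bravo R=golf all differ -> CONFLICT

Answer: echo
foxtrot
<<<<<<< LEFT
bravo
=======
golf
>>>>>>> RIGHT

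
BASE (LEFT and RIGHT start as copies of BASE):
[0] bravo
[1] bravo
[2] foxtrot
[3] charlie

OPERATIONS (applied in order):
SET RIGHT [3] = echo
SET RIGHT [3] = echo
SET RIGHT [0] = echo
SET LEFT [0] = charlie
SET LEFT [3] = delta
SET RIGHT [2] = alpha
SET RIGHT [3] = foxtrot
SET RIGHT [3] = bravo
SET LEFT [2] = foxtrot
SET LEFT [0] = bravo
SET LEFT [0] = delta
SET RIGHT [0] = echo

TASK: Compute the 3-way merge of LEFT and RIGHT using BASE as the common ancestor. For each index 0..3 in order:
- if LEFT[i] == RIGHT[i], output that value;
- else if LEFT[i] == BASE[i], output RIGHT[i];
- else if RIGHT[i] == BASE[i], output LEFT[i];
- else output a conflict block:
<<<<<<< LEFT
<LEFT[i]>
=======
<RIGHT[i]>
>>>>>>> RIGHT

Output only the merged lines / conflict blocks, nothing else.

Final LEFT:  [delta, bravo, foxtrot, delta]
Final RIGHT: [echo, bravo, alpha, bravo]
i=0: BASE=bravo L=delta R=echo all differ -> CONFLICT
i=1: L=bravo R=bravo -> agree -> bravo
i=2: L=foxtrot=BASE, R=alpha -> take RIGHT -> alpha
i=3: BASE=charlie L=delta R=bravo all differ -> CONFLICT

Answer: <<<<<<< LEFT
delta
=======
echo
>>>>>>> RIGHT
bravo
alpha
<<<<<<< LEFT
delta
=======
bravo
>>>>>>> RIGHT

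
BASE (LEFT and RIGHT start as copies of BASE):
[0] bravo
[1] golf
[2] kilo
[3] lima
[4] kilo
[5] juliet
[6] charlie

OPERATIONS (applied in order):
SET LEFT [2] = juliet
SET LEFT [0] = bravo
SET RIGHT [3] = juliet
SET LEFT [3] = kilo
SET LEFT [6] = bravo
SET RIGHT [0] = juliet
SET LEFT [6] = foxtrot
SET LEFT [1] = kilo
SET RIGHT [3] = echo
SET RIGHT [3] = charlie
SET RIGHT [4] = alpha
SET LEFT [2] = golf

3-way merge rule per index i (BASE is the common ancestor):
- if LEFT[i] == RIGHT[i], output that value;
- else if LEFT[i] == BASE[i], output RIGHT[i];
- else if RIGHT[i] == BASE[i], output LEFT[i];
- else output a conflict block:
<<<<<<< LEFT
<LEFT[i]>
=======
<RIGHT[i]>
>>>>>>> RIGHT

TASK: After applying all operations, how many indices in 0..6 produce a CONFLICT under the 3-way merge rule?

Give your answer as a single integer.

Final LEFT:  [bravo, kilo, golf, kilo, kilo, juliet, foxtrot]
Final RIGHT: [juliet, golf, kilo, charlie, alpha, juliet, charlie]
i=0: L=bravo=BASE, R=juliet -> take RIGHT -> juliet
i=1: L=kilo, R=golf=BASE -> take LEFT -> kilo
i=2: L=golf, R=kilo=BASE -> take LEFT -> golf
i=3: BASE=lima L=kilo R=charlie all differ -> CONFLICT
i=4: L=kilo=BASE, R=alpha -> take RIGHT -> alpha
i=5: L=juliet R=juliet -> agree -> juliet
i=6: L=foxtrot, R=charlie=BASE -> take LEFT -> foxtrot
Conflict count: 1

Answer: 1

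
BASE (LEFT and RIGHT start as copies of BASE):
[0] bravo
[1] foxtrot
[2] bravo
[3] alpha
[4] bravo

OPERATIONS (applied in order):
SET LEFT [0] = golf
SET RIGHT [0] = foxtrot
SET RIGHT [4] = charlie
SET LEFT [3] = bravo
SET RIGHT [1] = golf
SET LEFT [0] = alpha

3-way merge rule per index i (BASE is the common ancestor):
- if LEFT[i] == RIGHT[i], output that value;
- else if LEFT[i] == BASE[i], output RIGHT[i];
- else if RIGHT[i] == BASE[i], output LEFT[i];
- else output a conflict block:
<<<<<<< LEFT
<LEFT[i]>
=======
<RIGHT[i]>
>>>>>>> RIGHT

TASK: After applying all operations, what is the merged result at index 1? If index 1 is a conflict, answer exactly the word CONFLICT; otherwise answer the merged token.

Answer: golf

Derivation:
Final LEFT:  [alpha, foxtrot, bravo, bravo, bravo]
Final RIGHT: [foxtrot, golf, bravo, alpha, charlie]
i=0: BASE=bravo L=alpha R=foxtrot all differ -> CONFLICT
i=1: L=foxtrot=BASE, R=golf -> take RIGHT -> golf
i=2: L=bravo R=bravo -> agree -> bravo
i=3: L=bravo, R=alpha=BASE -> take LEFT -> bravo
i=4: L=bravo=BASE, R=charlie -> take RIGHT -> charlie
Index 1 -> golf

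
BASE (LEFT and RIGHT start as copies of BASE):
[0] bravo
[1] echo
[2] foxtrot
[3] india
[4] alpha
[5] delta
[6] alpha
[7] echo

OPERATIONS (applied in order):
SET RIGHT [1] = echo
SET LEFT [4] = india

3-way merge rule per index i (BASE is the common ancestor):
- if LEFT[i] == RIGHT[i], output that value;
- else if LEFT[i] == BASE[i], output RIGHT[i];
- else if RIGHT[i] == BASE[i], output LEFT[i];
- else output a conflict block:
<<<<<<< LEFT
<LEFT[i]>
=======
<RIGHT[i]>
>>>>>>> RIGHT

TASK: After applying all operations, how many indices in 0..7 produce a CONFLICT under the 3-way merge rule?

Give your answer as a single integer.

Final LEFT:  [bravo, echo, foxtrot, india, india, delta, alpha, echo]
Final RIGHT: [bravo, echo, foxtrot, india, alpha, delta, alpha, echo]
i=0: L=bravo R=bravo -> agree -> bravo
i=1: L=echo R=echo -> agree -> echo
i=2: L=foxtrot R=foxtrot -> agree -> foxtrot
i=3: L=india R=india -> agree -> india
i=4: L=india, R=alpha=BASE -> take LEFT -> india
i=5: L=delta R=delta -> agree -> delta
i=6: L=alpha R=alpha -> agree -> alpha
i=7: L=echo R=echo -> agree -> echo
Conflict count: 0

Answer: 0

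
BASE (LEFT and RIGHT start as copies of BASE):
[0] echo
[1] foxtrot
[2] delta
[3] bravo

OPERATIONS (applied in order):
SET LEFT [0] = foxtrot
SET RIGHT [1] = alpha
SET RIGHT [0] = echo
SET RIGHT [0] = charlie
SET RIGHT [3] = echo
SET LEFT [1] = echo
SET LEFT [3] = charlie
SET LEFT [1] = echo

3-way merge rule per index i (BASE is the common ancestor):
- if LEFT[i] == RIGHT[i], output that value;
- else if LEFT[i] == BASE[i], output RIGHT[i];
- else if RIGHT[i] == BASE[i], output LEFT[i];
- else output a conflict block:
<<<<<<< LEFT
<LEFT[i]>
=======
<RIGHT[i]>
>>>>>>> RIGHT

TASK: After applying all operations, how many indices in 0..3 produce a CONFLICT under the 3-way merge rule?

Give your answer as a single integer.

Answer: 3

Derivation:
Final LEFT:  [foxtrot, echo, delta, charlie]
Final RIGHT: [charlie, alpha, delta, echo]
i=0: BASE=echo L=foxtrot R=charlie all differ -> CONFLICT
i=1: BASE=foxtrot L=echo R=alpha all differ -> CONFLICT
i=2: L=delta R=delta -> agree -> delta
i=3: BASE=bravo L=charlie R=echo all differ -> CONFLICT
Conflict count: 3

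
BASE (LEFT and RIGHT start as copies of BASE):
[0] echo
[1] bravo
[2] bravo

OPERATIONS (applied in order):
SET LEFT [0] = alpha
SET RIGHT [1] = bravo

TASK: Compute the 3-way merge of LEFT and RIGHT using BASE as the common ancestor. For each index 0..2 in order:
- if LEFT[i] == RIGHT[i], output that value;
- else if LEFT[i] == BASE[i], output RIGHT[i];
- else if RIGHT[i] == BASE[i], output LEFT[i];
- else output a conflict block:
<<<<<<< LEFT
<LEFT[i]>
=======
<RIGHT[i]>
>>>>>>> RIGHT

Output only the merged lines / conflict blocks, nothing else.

Answer: alpha
bravo
bravo

Derivation:
Final LEFT:  [alpha, bravo, bravo]
Final RIGHT: [echo, bravo, bravo]
i=0: L=alpha, R=echo=BASE -> take LEFT -> alpha
i=1: L=bravo R=bravo -> agree -> bravo
i=2: L=bravo R=bravo -> agree -> bravo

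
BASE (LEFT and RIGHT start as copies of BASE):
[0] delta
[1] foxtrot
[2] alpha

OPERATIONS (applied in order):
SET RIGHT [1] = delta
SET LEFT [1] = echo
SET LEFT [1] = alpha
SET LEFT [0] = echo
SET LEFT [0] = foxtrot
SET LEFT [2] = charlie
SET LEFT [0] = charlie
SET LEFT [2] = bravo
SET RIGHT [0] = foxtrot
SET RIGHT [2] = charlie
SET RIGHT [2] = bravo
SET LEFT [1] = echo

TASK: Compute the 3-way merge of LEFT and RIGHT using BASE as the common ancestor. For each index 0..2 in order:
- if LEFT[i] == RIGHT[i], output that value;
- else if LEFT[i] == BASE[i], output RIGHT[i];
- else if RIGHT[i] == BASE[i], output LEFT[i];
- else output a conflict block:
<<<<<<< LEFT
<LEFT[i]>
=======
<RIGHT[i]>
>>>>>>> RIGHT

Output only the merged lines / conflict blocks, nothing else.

Final LEFT:  [charlie, echo, bravo]
Final RIGHT: [foxtrot, delta, bravo]
i=0: BASE=delta L=charlie R=foxtrot all differ -> CONFLICT
i=1: BASE=foxtrot L=echo R=delta all differ -> CONFLICT
i=2: L=bravo R=bravo -> agree -> bravo

Answer: <<<<<<< LEFT
charlie
=======
foxtrot
>>>>>>> RIGHT
<<<<<<< LEFT
echo
=======
delta
>>>>>>> RIGHT
bravo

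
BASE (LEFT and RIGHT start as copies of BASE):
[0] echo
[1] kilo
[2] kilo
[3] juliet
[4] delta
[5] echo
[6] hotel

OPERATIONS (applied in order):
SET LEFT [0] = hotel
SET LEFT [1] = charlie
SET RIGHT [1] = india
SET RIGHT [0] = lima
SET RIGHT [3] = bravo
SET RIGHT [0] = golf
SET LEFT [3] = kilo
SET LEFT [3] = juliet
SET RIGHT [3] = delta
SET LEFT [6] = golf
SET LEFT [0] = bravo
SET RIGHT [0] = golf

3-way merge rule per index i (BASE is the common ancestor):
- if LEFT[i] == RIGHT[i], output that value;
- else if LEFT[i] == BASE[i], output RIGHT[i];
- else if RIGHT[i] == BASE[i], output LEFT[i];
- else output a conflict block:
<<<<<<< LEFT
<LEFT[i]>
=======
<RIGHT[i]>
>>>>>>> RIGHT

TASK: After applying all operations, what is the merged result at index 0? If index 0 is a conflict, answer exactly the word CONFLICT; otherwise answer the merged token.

Answer: CONFLICT

Derivation:
Final LEFT:  [bravo, charlie, kilo, juliet, delta, echo, golf]
Final RIGHT: [golf, india, kilo, delta, delta, echo, hotel]
i=0: BASE=echo L=bravo R=golf all differ -> CONFLICT
i=1: BASE=kilo L=charlie R=india all differ -> CONFLICT
i=2: L=kilo R=kilo -> agree -> kilo
i=3: L=juliet=BASE, R=delta -> take RIGHT -> delta
i=4: L=delta R=delta -> agree -> delta
i=5: L=echo R=echo -> agree -> echo
i=6: L=golf, R=hotel=BASE -> take LEFT -> golf
Index 0 -> CONFLICT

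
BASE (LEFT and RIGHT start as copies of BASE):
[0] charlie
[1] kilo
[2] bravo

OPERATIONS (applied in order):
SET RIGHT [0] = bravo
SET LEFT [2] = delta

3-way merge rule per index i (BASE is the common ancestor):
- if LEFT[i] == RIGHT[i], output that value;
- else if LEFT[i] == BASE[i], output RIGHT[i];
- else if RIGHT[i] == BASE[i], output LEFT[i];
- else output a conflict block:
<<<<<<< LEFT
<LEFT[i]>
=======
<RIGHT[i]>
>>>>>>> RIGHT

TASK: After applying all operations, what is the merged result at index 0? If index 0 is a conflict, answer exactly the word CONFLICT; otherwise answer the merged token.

Answer: bravo

Derivation:
Final LEFT:  [charlie, kilo, delta]
Final RIGHT: [bravo, kilo, bravo]
i=0: L=charlie=BASE, R=bravo -> take RIGHT -> bravo
i=1: L=kilo R=kilo -> agree -> kilo
i=2: L=delta, R=bravo=BASE -> take LEFT -> delta
Index 0 -> bravo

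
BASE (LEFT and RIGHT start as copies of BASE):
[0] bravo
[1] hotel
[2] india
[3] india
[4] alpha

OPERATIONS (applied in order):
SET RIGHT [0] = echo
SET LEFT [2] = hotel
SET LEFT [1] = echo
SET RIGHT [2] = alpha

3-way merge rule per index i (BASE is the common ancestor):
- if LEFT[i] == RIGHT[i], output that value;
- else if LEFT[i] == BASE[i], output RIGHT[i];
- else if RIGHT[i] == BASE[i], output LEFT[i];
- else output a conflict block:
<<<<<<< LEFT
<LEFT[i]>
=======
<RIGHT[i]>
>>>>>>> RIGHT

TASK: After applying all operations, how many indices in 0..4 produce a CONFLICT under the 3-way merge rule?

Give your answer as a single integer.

Answer: 1

Derivation:
Final LEFT:  [bravo, echo, hotel, india, alpha]
Final RIGHT: [echo, hotel, alpha, india, alpha]
i=0: L=bravo=BASE, R=echo -> take RIGHT -> echo
i=1: L=echo, R=hotel=BASE -> take LEFT -> echo
i=2: BASE=india L=hotel R=alpha all differ -> CONFLICT
i=3: L=india R=india -> agree -> india
i=4: L=alpha R=alpha -> agree -> alpha
Conflict count: 1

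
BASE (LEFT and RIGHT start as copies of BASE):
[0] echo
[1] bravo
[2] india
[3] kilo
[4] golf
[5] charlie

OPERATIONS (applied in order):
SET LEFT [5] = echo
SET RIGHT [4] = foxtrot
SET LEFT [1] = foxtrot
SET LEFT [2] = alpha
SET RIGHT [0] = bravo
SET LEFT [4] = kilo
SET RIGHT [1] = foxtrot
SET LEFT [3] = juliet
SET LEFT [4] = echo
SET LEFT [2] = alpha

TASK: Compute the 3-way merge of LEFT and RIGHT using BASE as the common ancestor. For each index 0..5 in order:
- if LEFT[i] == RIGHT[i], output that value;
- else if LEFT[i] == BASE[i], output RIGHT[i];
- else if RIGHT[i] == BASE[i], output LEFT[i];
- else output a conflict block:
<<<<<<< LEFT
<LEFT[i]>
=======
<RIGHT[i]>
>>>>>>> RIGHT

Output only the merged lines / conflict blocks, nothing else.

Final LEFT:  [echo, foxtrot, alpha, juliet, echo, echo]
Final RIGHT: [bravo, foxtrot, india, kilo, foxtrot, charlie]
i=0: L=echo=BASE, R=bravo -> take RIGHT -> bravo
i=1: L=foxtrot R=foxtrot -> agree -> foxtrot
i=2: L=alpha, R=india=BASE -> take LEFT -> alpha
i=3: L=juliet, R=kilo=BASE -> take LEFT -> juliet
i=4: BASE=golf L=echo R=foxtrot all differ -> CONFLICT
i=5: L=echo, R=charlie=BASE -> take LEFT -> echo

Answer: bravo
foxtrot
alpha
juliet
<<<<<<< LEFT
echo
=======
foxtrot
>>>>>>> RIGHT
echo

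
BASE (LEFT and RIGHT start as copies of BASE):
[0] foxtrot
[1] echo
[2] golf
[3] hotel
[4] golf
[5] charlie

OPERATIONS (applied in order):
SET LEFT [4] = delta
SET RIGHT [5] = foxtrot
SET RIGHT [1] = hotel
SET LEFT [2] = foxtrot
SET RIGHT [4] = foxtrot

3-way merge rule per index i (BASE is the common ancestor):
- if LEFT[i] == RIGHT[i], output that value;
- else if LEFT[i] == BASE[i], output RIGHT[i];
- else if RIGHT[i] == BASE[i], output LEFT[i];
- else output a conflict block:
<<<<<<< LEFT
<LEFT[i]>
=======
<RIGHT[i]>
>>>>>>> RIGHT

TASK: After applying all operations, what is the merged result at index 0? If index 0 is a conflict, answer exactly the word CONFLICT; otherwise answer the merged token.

Final LEFT:  [foxtrot, echo, foxtrot, hotel, delta, charlie]
Final RIGHT: [foxtrot, hotel, golf, hotel, foxtrot, foxtrot]
i=0: L=foxtrot R=foxtrot -> agree -> foxtrot
i=1: L=echo=BASE, R=hotel -> take RIGHT -> hotel
i=2: L=foxtrot, R=golf=BASE -> take LEFT -> foxtrot
i=3: L=hotel R=hotel -> agree -> hotel
i=4: BASE=golf L=delta R=foxtrot all differ -> CONFLICT
i=5: L=charlie=BASE, R=foxtrot -> take RIGHT -> foxtrot
Index 0 -> foxtrot

Answer: foxtrot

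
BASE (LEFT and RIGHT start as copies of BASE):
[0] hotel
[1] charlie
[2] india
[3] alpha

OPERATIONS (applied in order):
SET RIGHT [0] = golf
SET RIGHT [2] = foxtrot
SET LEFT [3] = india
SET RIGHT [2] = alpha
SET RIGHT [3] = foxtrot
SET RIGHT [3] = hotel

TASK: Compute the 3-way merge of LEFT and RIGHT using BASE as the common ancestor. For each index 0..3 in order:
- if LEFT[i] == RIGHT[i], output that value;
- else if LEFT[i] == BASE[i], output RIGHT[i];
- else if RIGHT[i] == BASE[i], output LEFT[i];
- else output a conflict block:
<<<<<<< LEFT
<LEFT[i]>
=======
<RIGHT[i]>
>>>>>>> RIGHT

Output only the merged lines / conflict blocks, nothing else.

Final LEFT:  [hotel, charlie, india, india]
Final RIGHT: [golf, charlie, alpha, hotel]
i=0: L=hotel=BASE, R=golf -> take RIGHT -> golf
i=1: L=charlie R=charlie -> agree -> charlie
i=2: L=india=BASE, R=alpha -> take RIGHT -> alpha
i=3: BASE=alpha L=india R=hotel all differ -> CONFLICT

Answer: golf
charlie
alpha
<<<<<<< LEFT
india
=======
hotel
>>>>>>> RIGHT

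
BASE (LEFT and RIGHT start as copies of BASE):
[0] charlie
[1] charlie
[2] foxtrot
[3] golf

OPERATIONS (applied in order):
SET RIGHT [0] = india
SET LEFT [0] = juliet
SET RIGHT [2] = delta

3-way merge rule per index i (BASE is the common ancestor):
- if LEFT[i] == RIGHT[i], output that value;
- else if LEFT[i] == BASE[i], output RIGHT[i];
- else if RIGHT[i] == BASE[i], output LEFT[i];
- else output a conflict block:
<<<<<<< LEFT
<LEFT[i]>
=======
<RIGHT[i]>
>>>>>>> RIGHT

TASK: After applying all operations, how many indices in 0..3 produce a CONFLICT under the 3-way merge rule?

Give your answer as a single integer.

Final LEFT:  [juliet, charlie, foxtrot, golf]
Final RIGHT: [india, charlie, delta, golf]
i=0: BASE=charlie L=juliet R=india all differ -> CONFLICT
i=1: L=charlie R=charlie -> agree -> charlie
i=2: L=foxtrot=BASE, R=delta -> take RIGHT -> delta
i=3: L=golf R=golf -> agree -> golf
Conflict count: 1

Answer: 1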